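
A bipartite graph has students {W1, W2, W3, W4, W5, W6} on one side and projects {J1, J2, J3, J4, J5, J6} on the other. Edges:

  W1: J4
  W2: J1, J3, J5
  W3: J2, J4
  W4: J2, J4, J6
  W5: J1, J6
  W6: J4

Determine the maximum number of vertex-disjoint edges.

Unit-capacity flow: source→left, listed edges, right→sink; max matching = max flow.
Augmenting path W1→J4 (+1); matched 1.
Augmenting path W2→J1 (+1); matched 2.
Augmenting path W3→J2 (+1); matched 3.
Augmenting path W4→J6 (+1); matched 4.
Augmenting path W5→J1→W2→J3 (+1); matched 5.
No augmenting path remains; maximum matching = 5.
König certificate: {W2, W3, W4, W5, J4} is a vertex cover of size 5 (every listed pair touches it), so no matching can be larger.

5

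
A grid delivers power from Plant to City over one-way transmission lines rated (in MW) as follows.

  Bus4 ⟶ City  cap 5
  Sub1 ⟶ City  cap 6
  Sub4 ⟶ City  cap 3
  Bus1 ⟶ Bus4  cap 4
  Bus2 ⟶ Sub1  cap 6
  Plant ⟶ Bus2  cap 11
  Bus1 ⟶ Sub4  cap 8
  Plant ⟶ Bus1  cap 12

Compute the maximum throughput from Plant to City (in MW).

13

Augment Plant→Bus2→Sub1→City: bottleneck 6, flow now 6.
Augment Plant→Bus1→Sub4→City: bottleneck 3, flow now 9.
Augment Plant→Bus1→Bus4→City: bottleneck 4, flow now 13.
No augmenting path remains; maximum flow = 13.
In the residual graph, reachable from Plant: {Plant, Bus2, Bus1, Sub4}.
Min-cut edges: Bus2→Sub1 (6), Bus1→Bus4 (4), Sub4→City (3); capacity 6 + 4 + 3 = 13.
This cut is saturated, so no flow can exceed 13.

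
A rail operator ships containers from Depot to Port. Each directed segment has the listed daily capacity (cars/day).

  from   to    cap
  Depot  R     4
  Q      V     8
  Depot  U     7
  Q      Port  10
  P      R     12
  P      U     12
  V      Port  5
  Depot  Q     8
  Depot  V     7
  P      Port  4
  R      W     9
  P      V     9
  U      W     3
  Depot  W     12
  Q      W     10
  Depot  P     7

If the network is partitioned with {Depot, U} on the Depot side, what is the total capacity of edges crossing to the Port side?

Edges leaving {Depot, U}: Depot→P (7), Depot→Q (8), Depot→R (4), Depot→V (7), Depot→W (12), U→W (3).
Cut capacity = 7 + 8 + 4 + 7 + 12 + 3 = 41.

41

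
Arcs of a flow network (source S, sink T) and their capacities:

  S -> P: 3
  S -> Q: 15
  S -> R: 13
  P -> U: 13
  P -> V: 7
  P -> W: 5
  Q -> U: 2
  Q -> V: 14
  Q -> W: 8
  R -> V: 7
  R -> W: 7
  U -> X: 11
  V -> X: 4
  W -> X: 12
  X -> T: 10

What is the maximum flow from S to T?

10

Augment S→P→U→X→T: bottleneck 3, flow now 3.
Augment S→Q→U→X→T: bottleneck 2, flow now 5.
Augment S→Q→V→X→T: bottleneck 4, flow now 9.
Augment S→Q→W→X→T: bottleneck 1, flow now 10.
No augmenting path remains; maximum flow = 10.
In the residual graph, reachable from S: {S, P, Q, R, U, V, W, X}.
Min-cut edges: X→T (10); capacity 10 = 10.
This cut is saturated, so no flow can exceed 10.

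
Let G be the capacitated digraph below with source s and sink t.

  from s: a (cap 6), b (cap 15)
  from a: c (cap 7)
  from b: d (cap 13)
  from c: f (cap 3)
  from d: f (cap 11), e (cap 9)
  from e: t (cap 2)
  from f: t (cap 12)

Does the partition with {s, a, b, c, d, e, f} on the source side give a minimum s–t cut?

Yes — it is a minimum cut (capacity 14).

Given cut capacity: 2 + 12 = 14.
Augment s→a→c→f→t: bottleneck 3, flow now 3.
Augment s→b→d→e→t: bottleneck 2, flow now 5.
Augment s→b→d→f→t: bottleneck 9, flow now 14.
No augmenting path remains; maximum flow = 14.
Cut capacity 14 equals the max flow, so it is a minimum cut.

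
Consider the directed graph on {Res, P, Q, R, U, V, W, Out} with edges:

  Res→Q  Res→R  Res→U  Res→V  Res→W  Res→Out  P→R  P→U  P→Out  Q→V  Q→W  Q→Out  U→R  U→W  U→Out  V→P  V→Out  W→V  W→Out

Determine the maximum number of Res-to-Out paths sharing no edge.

Assign every edge capacity 1; by Menger, the answer equals the max flow.
Path Res→Out (+1); total 1.
Path Res→Q→Out (+1); total 2.
Path Res→U→Out (+1); total 3.
Path Res→V→Out (+1); total 4.
Path Res→W→Out (+1); total 5.
No residual Res→Out path; max flow = 5.
Certifying cut of size 5: {Res→Out, Res→Q, Res→U, Res→V, Res→W}.

5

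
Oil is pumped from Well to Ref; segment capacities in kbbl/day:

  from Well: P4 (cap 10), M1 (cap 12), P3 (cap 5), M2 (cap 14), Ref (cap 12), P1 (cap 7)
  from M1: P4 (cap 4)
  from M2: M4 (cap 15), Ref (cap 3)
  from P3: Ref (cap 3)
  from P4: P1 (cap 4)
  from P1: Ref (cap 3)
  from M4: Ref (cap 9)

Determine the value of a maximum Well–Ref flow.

Augment Well→Ref: bottleneck 12, flow now 12.
Augment Well→M2→Ref: bottleneck 3, flow now 15.
Augment Well→P3→Ref: bottleneck 3, flow now 18.
Augment Well→P1→Ref: bottleneck 3, flow now 21.
Augment Well→M2→M4→Ref: bottleneck 9, flow now 30.
No augmenting path remains; maximum flow = 30.
In the residual graph, reachable from Well: {Well, M1, M2, P3, P4, P1, M4}.
Min-cut edges: Well→Ref (12), M2→Ref (3), P3→Ref (3), P1→Ref (3), M4→Ref (9); capacity 12 + 3 + 3 + 3 + 9 = 30.
This cut is saturated, so no flow can exceed 30.

30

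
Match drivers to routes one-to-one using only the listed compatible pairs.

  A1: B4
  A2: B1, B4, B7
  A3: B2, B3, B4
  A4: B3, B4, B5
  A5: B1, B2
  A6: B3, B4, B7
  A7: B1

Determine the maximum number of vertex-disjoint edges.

Unit-capacity flow: source→left, listed edges, right→sink; max matching = max flow.
Augmenting path A1→B4 (+1); matched 1.
Augmenting path A2→B1 (+1); matched 2.
Augmenting path A3→B2 (+1); matched 3.
Augmenting path A4→B3 (+1); matched 4.
Augmenting path A6→B7 (+1); matched 5.
Augmenting path A5→B2→A3→B3→A4→B5 (+1); matched 6.
No augmenting path remains; maximum matching = 6.
König certificate: {A4, B1, B2, B3, B4, B7} is a vertex cover of size 6 (every listed pair touches it), so no matching can be larger.

6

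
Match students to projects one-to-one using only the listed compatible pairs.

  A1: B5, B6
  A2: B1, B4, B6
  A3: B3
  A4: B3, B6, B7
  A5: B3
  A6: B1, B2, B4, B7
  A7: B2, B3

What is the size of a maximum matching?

6

Unit-capacity flow: source→left, listed edges, right→sink; max matching = max flow.
Augmenting path A1→B5 (+1); matched 1.
Augmenting path A2→B1 (+1); matched 2.
Augmenting path A3→B3 (+1); matched 3.
Augmenting path A4→B6 (+1); matched 4.
Augmenting path A6→B2 (+1); matched 5.
Augmenting path A7→B2→A6→B4 (+1); matched 6.
No augmenting path remains; maximum matching = 6.
König certificate: {A1, A2, A4, A6, A7, B3} is a vertex cover of size 6 (every listed pair touches it), so no matching can be larger.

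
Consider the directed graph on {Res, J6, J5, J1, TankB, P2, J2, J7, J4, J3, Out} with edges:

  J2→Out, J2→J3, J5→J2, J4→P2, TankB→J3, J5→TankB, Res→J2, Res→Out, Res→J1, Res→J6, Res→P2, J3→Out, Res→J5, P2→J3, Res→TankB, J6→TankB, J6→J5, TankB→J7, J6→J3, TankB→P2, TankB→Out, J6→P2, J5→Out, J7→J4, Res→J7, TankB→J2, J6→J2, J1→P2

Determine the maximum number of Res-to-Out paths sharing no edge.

5

Assign every edge capacity 1; by Menger, the answer equals the max flow.
Path Res→Out (+1); total 1.
Path Res→J5→Out (+1); total 2.
Path Res→TankB→Out (+1); total 3.
Path Res→J2→Out (+1); total 4.
Path Res→J6→J3→Out (+1); total 5.
No residual Res→Out path; max flow = 5.
Certifying cut of size 5: {J2→Out, J3→Out, J5→Out, Res→Out, TankB→Out}.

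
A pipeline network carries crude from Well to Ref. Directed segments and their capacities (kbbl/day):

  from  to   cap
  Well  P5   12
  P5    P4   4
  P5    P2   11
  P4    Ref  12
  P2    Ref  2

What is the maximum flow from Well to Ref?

6

Augment Well→P5→P4→Ref: bottleneck 4, flow now 4.
Augment Well→P5→P2→Ref: bottleneck 2, flow now 6.
No augmenting path remains; maximum flow = 6.
In the residual graph, reachable from Well: {Well, P5, P2}.
Min-cut edges: P5→P4 (4), P2→Ref (2); capacity 4 + 2 = 6.
This cut is saturated, so no flow can exceed 6.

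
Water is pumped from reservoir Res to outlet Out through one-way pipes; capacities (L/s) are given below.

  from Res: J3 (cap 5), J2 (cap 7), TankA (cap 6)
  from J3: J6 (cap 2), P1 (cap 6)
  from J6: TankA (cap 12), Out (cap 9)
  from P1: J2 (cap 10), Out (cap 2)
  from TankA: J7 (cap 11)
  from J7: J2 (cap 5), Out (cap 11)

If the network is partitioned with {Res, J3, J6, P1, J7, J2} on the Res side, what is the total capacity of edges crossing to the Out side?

40

Edges leaving {Res, J3, J6, P1, J7, J2}: Res→TankA (6), J6→TankA (12), J6→Out (9), P1→Out (2), J7→Out (11).
Cut capacity = 6 + 12 + 9 + 2 + 11 = 40.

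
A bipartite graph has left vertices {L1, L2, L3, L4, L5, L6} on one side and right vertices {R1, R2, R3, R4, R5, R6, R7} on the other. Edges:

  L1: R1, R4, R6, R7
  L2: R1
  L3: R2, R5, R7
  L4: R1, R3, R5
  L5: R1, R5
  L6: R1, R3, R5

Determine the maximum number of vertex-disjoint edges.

Unit-capacity flow: source→left, listed edges, right→sink; max matching = max flow.
Augmenting path L1→R1 (+1); matched 1.
Augmenting path L3→R2 (+1); matched 2.
Augmenting path L4→R3 (+1); matched 3.
Augmenting path L5→R5 (+1); matched 4.
Augmenting path L2→R1→L1→R4 (+1); matched 5.
No augmenting path remains; maximum matching = 5.
König certificate: {L1, L3, R1, R3, R5} is a vertex cover of size 5 (every listed pair touches it), so no matching can be larger.

5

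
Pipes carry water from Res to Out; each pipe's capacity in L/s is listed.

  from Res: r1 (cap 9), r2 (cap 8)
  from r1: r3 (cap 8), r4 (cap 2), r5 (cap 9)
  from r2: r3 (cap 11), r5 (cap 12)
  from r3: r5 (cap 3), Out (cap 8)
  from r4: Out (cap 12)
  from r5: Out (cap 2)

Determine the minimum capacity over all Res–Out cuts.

12

Augment Res→r1→r3→Out: bottleneck 8, flow now 8.
Augment Res→r1→r4→Out: bottleneck 1, flow now 9.
Augment Res→r2→r5→Out: bottleneck 2, flow now 11.
Augment Res→r2→r3→r1→r4→Out: bottleneck 1, flow now 12. (uses reverse residual edge)
No augmenting path remains; maximum flow = 12.
By max-flow min-cut, the minimum cut capacity equals the max flow.
In the residual graph, reachable from Res: {Res, r1, r2, r3, r5}.
Min-cut edges: r1→r4 (2), r3→Out (8), r5→Out (2); capacity 2 + 8 + 2 = 12.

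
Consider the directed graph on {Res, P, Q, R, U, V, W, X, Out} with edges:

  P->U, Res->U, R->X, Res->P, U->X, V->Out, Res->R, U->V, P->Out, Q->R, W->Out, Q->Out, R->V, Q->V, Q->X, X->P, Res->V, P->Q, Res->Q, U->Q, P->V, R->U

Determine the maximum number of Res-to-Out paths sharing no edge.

Assign every edge capacity 1; by Menger, the answer equals the max flow.
Path Res→P→Out (+1); total 1.
Path Res→Q→Out (+1); total 2.
Path Res→V→Out (+1); total 3.
No residual Res→Out path; max flow = 3.
Certifying cut of size 3: {P→Out, Q→Out, V→Out}.

3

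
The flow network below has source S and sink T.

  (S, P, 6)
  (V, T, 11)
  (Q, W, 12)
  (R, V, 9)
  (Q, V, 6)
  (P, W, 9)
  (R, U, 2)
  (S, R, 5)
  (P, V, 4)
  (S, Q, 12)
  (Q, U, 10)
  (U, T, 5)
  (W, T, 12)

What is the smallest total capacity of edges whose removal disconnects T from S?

23

Augment S→P→V→T: bottleneck 4, flow now 4.
Augment S→P→W→T: bottleneck 2, flow now 6.
Augment S→Q→U→T: bottleneck 5, flow now 11.
Augment S→Q→V→T: bottleneck 6, flow now 17.
Augment S→Q→W→T: bottleneck 1, flow now 18.
Augment S→R→V→T: bottleneck 1, flow now 19.
Augment S→R→U→Q→W→T: bottleneck 2, flow now 21. (uses reverse residual edge)
Augment S→R→V→P→W→T: bottleneck 2, flow now 23. (uses reverse residual edge)
No augmenting path remains; maximum flow = 23.
By max-flow min-cut, the minimum cut capacity equals the max flow.
In the residual graph, reachable from S: {S}.
Min-cut edges: S→P (6), S→Q (12), S→R (5); capacity 6 + 12 + 5 = 23.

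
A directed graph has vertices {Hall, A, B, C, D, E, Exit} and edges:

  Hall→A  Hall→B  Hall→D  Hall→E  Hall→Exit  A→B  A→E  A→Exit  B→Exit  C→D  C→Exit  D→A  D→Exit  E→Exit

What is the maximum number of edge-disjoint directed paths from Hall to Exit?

Assign every edge capacity 1; by Menger, the answer equals the max flow.
Path Hall→Exit (+1); total 1.
Path Hall→A→Exit (+1); total 2.
Path Hall→B→Exit (+1); total 3.
Path Hall→D→Exit (+1); total 4.
Path Hall→E→Exit (+1); total 5.
No residual Hall→Exit path; max flow = 5.
Certifying cut of size 5: {Hall→A, Hall→B, Hall→D, Hall→E, Hall→Exit}.

5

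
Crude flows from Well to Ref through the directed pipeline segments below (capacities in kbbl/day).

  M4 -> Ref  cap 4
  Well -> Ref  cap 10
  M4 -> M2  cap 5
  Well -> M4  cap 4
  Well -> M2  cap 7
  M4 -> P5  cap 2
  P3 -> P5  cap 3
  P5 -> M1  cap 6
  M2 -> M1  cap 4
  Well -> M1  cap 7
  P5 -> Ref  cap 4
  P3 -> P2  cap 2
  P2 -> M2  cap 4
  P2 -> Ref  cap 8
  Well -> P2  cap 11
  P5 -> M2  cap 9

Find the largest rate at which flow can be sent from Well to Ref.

22

Augment Well→Ref: bottleneck 10, flow now 10.
Augment Well→P2→Ref: bottleneck 8, flow now 18.
Augment Well→M4→Ref: bottleneck 4, flow now 22.
No augmenting path remains; maximum flow = 22.
In the residual graph, reachable from Well: {Well, P2, M2, M1}.
Min-cut edges: Well→M4 (4), Well→Ref (10), P2→Ref (8); capacity 4 + 10 + 8 = 22.
This cut is saturated, so no flow can exceed 22.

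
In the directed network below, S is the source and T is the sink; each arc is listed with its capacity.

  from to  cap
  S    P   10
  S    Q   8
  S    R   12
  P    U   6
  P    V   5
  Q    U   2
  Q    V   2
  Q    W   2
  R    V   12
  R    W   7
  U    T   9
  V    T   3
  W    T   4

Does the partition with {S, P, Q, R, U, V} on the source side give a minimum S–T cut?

Given cut capacity: 2 + 7 + 9 + 3 = 21.
Augment S→P→U→T: bottleneck 6, flow now 6.
Augment S→P→V→T: bottleneck 3, flow now 9.
Augment S→Q→U→T: bottleneck 2, flow now 11.
Augment S→Q→W→T: bottleneck 2, flow now 13.
Augment S→R→W→T: bottleneck 2, flow now 15.
No augmenting path remains; maximum flow = 15.
In the residual graph, reachable from S: {S, P, Q, R, V, W}.
Min-cut edges: P→U (6), Q→U (2), V→T (3), W→T (4); capacity 6 + 2 + 3 + 4 = 15.
Cut capacity 21 exceeds the max flow 15, so it is not minimum.

No — its capacity is 21, but the minimum cut has capacity 15.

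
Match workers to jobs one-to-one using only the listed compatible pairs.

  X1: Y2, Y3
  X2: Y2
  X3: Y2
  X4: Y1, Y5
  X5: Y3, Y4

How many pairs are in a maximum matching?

Unit-capacity flow: source→left, listed edges, right→sink; max matching = max flow.
Augmenting path X1→Y2 (+1); matched 1.
Augmenting path X4→Y1 (+1); matched 2.
Augmenting path X5→Y3 (+1); matched 3.
Augmenting path X2→Y2→X1→Y3→X5→Y4 (+1); matched 4.
No augmenting path remains; maximum matching = 4.
König certificate: {X1, X4, X5, Y2} is a vertex cover of size 4 (every listed pair touches it), so no matching can be larger.

4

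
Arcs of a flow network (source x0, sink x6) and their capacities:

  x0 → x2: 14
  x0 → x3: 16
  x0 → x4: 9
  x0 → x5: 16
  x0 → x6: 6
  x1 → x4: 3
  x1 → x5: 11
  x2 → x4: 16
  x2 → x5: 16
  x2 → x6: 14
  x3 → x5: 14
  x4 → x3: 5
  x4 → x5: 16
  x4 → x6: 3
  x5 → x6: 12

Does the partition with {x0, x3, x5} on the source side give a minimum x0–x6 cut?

No — its capacity is 41, but the minimum cut has capacity 35.

Given cut capacity: 14 + 9 + 6 + 12 = 41.
Augment x0→x6: bottleneck 6, flow now 6.
Augment x0→x2→x6: bottleneck 14, flow now 20.
Augment x0→x4→x6: bottleneck 3, flow now 23.
Augment x0→x5→x6: bottleneck 12, flow now 35.
No augmenting path remains; maximum flow = 35.
In the residual graph, reachable from x0: {x0, x3, x4, x5}.
Min-cut edges: x0→x2 (14), x0→x6 (6), x4→x6 (3), x5→x6 (12); capacity 14 + 6 + 3 + 12 = 35.
Cut capacity 41 exceeds the max flow 35, so it is not minimum.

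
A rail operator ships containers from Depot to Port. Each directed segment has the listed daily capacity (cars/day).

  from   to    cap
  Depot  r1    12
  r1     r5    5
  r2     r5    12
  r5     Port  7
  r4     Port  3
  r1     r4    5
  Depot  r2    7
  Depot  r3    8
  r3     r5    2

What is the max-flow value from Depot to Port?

10

Augment Depot→r1→r4→Port: bottleneck 3, flow now 3.
Augment Depot→r1→r5→Port: bottleneck 5, flow now 8.
Augment Depot→r2→r5→Port: bottleneck 2, flow now 10.
No augmenting path remains; maximum flow = 10.
In the residual graph, reachable from Depot: {Depot, r1, r2, r3, r4, r5}.
Min-cut edges: r4→Port (3), r5→Port (7); capacity 3 + 7 = 10.
This cut is saturated, so no flow can exceed 10.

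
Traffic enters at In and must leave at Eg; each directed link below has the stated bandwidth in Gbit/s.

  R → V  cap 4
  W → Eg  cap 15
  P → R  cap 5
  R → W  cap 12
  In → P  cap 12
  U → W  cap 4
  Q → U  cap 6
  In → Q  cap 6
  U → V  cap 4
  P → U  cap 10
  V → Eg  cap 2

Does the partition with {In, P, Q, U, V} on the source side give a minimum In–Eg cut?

Yes — it is a minimum cut (capacity 11).

Given cut capacity: 5 + 4 + 2 = 11.
Augment In→P→R→V→Eg: bottleneck 2, flow now 2.
Augment In→P→R→W→Eg: bottleneck 3, flow now 5.
Augment In→P→U→W→Eg: bottleneck 4, flow now 9.
Augment In→P→U→V→R→W→Eg: bottleneck 2, flow now 11. (uses reverse residual edge)
No augmenting path remains; maximum flow = 11.
Cut capacity 11 equals the max flow, so it is a minimum cut.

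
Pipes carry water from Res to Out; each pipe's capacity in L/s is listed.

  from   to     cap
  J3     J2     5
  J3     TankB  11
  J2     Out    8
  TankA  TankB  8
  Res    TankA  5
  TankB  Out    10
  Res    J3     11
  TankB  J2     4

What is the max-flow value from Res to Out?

16

Augment Res→TankA→TankB→Out: bottleneck 5, flow now 5.
Augment Res→J3→TankB→Out: bottleneck 5, flow now 10.
Augment Res→J3→J2→Out: bottleneck 5, flow now 15.
Augment Res→J3→TankB→J2→Out: bottleneck 1, flow now 16.
No augmenting path remains; maximum flow = 16.
In the residual graph, reachable from Res: {Res}.
Min-cut edges: Res→TankA (5), Res→J3 (11); capacity 5 + 11 = 16.
This cut is saturated, so no flow can exceed 16.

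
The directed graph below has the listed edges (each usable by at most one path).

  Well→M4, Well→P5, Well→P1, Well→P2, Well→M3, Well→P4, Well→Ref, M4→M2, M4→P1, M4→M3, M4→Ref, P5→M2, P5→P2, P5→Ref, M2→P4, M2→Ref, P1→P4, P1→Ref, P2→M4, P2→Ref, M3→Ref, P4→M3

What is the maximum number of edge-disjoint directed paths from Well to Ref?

6

Assign every edge capacity 1; by Menger, the answer equals the max flow.
Path Well→Ref (+1); total 1.
Path Well→M4→Ref (+1); total 2.
Path Well→P5→Ref (+1); total 3.
Path Well→P1→Ref (+1); total 4.
Path Well→P2→Ref (+1); total 5.
Path Well→M3→Ref (+1); total 6.
No residual Well→Ref path; max flow = 6.
Certifying cut of size 6: {M3→Ref, Well→M4, Well→P1, Well→P2, Well→P5, Well→Ref}.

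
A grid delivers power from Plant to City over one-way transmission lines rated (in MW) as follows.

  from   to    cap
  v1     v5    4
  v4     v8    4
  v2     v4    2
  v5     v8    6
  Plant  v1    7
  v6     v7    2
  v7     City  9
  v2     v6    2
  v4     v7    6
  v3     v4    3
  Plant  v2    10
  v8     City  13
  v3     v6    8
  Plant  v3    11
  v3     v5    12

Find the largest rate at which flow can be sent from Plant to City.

13

Augment Plant→v1→v5→v8→City: bottleneck 4, flow now 4.
Augment Plant→v2→v4→v7→City: bottleneck 2, flow now 6.
Augment Plant→v2→v6→v7→City: bottleneck 2, flow now 8.
Augment Plant→v3→v4→v7→City: bottleneck 3, flow now 11.
Augment Plant→v3→v5→v8→City: bottleneck 2, flow now 13.
No augmenting path remains; maximum flow = 13.
In the residual graph, reachable from Plant: {Plant, v1, v2, v3, v5, v6}.
Min-cut edges: v2→v4 (2), v3→v4 (3), v5→v8 (6), v6→v7 (2); capacity 2 + 3 + 6 + 2 = 13.
This cut is saturated, so no flow can exceed 13.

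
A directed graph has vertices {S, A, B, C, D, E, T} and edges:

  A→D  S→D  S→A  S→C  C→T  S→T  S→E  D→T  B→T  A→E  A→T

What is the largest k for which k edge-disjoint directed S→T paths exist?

4

Assign every edge capacity 1; by Menger, the answer equals the max flow.
Path S→T (+1); total 1.
Path S→A→T (+1); total 2.
Path S→C→T (+1); total 3.
Path S→D→T (+1); total 4.
No residual S→T path; max flow = 4.
Certifying cut of size 4: {S→A, S→C, S→D, S→T}.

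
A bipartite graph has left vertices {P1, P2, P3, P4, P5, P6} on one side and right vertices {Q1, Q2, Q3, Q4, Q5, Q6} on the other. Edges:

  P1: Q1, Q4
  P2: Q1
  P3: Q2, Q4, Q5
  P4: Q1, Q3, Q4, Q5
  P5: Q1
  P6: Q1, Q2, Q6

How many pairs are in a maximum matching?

Unit-capacity flow: source→left, listed edges, right→sink; max matching = max flow.
Augmenting path P1→Q1 (+1); matched 1.
Augmenting path P3→Q2 (+1); matched 2.
Augmenting path P4→Q3 (+1); matched 3.
Augmenting path P6→Q6 (+1); matched 4.
Augmenting path P2→Q1→P1→Q4 (+1); matched 5.
No augmenting path remains; maximum matching = 5.
König certificate: {P1, P3, P4, P6, Q1} is a vertex cover of size 5 (every listed pair touches it), so no matching can be larger.

5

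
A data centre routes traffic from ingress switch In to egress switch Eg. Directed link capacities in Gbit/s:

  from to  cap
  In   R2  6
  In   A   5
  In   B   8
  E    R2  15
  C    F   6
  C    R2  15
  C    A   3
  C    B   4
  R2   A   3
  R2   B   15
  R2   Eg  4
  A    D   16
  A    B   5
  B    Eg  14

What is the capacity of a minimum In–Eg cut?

18

Augment In→R2→Eg: bottleneck 4, flow now 4.
Augment In→B→Eg: bottleneck 8, flow now 12.
Augment In→R2→B→Eg: bottleneck 2, flow now 14.
Augment In→A→B→Eg: bottleneck 4, flow now 18.
No augmenting path remains; maximum flow = 18.
By max-flow min-cut, the minimum cut capacity equals the max flow.
In the residual graph, reachable from In: {In, R2, A, D, B}.
Min-cut edges: R2→Eg (4), B→Eg (14); capacity 4 + 14 = 18.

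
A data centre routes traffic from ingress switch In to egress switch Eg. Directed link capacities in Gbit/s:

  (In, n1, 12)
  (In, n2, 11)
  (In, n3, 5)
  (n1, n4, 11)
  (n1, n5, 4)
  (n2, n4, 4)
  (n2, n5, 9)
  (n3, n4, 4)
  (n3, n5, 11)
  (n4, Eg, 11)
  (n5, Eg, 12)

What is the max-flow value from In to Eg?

Augment In→n1→n4→Eg: bottleneck 11, flow now 11.
Augment In→n1→n5→Eg: bottleneck 1, flow now 12.
Augment In→n2→n5→Eg: bottleneck 9, flow now 21.
Augment In→n3→n5→Eg: bottleneck 2, flow now 23.
No augmenting path remains; maximum flow = 23.
In the residual graph, reachable from In: {In, n1, n2, n3, n4, n5}.
Min-cut edges: n4→Eg (11), n5→Eg (12); capacity 11 + 12 = 23.
This cut is saturated, so no flow can exceed 23.

23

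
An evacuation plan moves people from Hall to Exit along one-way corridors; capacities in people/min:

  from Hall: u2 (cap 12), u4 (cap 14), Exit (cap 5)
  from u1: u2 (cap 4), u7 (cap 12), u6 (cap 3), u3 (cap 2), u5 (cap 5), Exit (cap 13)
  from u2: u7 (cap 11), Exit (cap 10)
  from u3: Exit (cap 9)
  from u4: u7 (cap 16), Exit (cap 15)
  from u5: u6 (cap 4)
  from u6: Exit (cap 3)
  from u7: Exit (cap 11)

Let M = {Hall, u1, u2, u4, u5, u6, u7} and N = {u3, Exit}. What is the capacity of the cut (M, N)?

Edges leaving {Hall, u1, u2, u4, u5, u6, u7}: Hall→Exit (5), u1→u3 (2), u1→Exit (13), u2→Exit (10), u4→Exit (15), u6→Exit (3), u7→Exit (11).
Cut capacity = 5 + 2 + 13 + 10 + 15 + 3 + 11 = 59.

59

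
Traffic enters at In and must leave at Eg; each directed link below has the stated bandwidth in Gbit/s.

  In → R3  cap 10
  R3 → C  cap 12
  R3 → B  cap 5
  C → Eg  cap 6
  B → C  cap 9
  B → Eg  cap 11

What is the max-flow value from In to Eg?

Augment In→R3→C→Eg: bottleneck 6, flow now 6.
Augment In→R3→B→Eg: bottleneck 4, flow now 10.
No augmenting path remains; maximum flow = 10.
In the residual graph, reachable from In: {In}.
Min-cut edges: In→R3 (10); capacity 10 = 10.
This cut is saturated, so no flow can exceed 10.

10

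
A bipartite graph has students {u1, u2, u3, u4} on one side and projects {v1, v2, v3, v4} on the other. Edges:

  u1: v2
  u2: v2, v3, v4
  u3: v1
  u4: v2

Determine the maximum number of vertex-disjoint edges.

3

Unit-capacity flow: source→left, listed edges, right→sink; max matching = max flow.
Augmenting path u1→v2 (+1); matched 1.
Augmenting path u2→v3 (+1); matched 2.
Augmenting path u3→v1 (+1); matched 3.
No augmenting path remains; maximum matching = 3.
König certificate: {u2, u3, v2} is a vertex cover of size 3 (every listed pair touches it), so no matching can be larger.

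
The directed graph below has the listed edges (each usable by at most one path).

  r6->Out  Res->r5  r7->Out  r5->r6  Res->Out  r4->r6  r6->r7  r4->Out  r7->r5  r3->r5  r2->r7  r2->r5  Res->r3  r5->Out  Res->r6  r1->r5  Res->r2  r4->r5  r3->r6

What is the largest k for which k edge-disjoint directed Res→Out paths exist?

4

Assign every edge capacity 1; by Menger, the answer equals the max flow.
Path Res→Out (+1); total 1.
Path Res→r5→Out (+1); total 2.
Path Res→r6→Out (+1); total 3.
Path Res→r2→r7→Out (+1); total 4.
No residual Res→Out path; max flow = 4.
Certifying cut of size 4: {Res→Out, r5→Out, r6→Out, r7→Out}.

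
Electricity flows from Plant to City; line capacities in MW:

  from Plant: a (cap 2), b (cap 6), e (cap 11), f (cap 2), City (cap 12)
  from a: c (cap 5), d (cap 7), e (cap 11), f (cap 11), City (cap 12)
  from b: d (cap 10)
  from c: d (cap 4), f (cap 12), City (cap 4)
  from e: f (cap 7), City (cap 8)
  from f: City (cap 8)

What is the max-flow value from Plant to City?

27

Augment Plant→City: bottleneck 12, flow now 12.
Augment Plant→a→City: bottleneck 2, flow now 14.
Augment Plant→e→City: bottleneck 8, flow now 22.
Augment Plant→f→City: bottleneck 2, flow now 24.
Augment Plant→e→f→City: bottleneck 3, flow now 27.
No augmenting path remains; maximum flow = 27.
In the residual graph, reachable from Plant: {Plant, b, d}.
Min-cut edges: Plant→a (2), Plant→e (11), Plant→f (2), Plant→City (12); capacity 2 + 11 + 2 + 12 = 27.
This cut is saturated, so no flow can exceed 27.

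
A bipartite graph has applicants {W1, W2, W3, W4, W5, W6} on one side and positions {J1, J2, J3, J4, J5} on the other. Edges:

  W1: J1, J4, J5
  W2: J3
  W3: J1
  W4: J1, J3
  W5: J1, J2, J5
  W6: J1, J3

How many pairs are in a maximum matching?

4

Unit-capacity flow: source→left, listed edges, right→sink; max matching = max flow.
Augmenting path W1→J1 (+1); matched 1.
Augmenting path W2→J3 (+1); matched 2.
Augmenting path W5→J2 (+1); matched 3.
Augmenting path W3→J1→W1→J4 (+1); matched 4.
No augmenting path remains; maximum matching = 4.
König certificate: {W1, W5, J1, J3} is a vertex cover of size 4 (every listed pair touches it), so no matching can be larger.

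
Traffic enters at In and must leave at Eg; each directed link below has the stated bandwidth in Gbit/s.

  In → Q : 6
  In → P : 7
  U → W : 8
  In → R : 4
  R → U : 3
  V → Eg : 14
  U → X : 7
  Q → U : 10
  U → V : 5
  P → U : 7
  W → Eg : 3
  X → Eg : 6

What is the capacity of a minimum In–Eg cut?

14

Augment In→P→U→V→Eg: bottleneck 5, flow now 5.
Augment In→P→U→W→Eg: bottleneck 2, flow now 7.
Augment In→Q→U→W→Eg: bottleneck 1, flow now 8.
Augment In→Q→U→X→Eg: bottleneck 5, flow now 13.
Augment In→R→U→X→Eg: bottleneck 1, flow now 14.
No augmenting path remains; maximum flow = 14.
By max-flow min-cut, the minimum cut capacity equals the max flow.
In the residual graph, reachable from In: {In, P, Q, R, U, W, X}.
Min-cut edges: U→V (5), W→Eg (3), X→Eg (6); capacity 5 + 3 + 6 = 14.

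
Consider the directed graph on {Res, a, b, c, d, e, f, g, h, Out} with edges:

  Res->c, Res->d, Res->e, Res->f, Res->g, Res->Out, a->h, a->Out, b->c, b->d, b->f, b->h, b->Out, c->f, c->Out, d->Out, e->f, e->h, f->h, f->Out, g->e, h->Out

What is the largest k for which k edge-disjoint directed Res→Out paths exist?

Assign every edge capacity 1; by Menger, the answer equals the max flow.
Path Res→Out (+1); total 1.
Path Res→c→Out (+1); total 2.
Path Res→d→Out (+1); total 3.
Path Res→f→Out (+1); total 4.
Path Res→e→h→Out (+1); total 5.
No residual Res→Out path; max flow = 5.
Certifying cut of size 5: {Res→Out, Res→c, Res→d, f→Out, h→Out}.

5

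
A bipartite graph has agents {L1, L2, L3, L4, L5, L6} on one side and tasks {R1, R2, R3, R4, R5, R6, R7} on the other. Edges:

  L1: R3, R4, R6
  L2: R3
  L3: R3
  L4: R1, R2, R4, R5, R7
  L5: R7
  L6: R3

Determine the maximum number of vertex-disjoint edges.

Unit-capacity flow: source→left, listed edges, right→sink; max matching = max flow.
Augmenting path L1→R3 (+1); matched 1.
Augmenting path L4→R1 (+1); matched 2.
Augmenting path L5→R7 (+1); matched 3.
Augmenting path L2→R3→L1→R4 (+1); matched 4.
No augmenting path remains; maximum matching = 4.
König certificate: {L1, L4, L5, R3} is a vertex cover of size 4 (every listed pair touches it), so no matching can be larger.

4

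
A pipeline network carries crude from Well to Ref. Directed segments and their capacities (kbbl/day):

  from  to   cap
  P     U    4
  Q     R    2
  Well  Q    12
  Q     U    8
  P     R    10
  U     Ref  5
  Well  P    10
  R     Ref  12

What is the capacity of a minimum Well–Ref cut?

Augment Well→P→R→Ref: bottleneck 10, flow now 10.
Augment Well→Q→R→Ref: bottleneck 2, flow now 12.
Augment Well→Q→U→Ref: bottleneck 5, flow now 17.
No augmenting path remains; maximum flow = 17.
By max-flow min-cut, the minimum cut capacity equals the max flow.
In the residual graph, reachable from Well: {Well, Q, U}.
Min-cut edges: Well→P (10), Q→R (2), U→Ref (5); capacity 10 + 2 + 5 = 17.

17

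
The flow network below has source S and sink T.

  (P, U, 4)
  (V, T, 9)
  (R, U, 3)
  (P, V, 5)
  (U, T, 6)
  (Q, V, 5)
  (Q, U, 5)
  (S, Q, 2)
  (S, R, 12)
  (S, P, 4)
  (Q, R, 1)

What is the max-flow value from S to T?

9

Augment S→P→U→T: bottleneck 4, flow now 4.
Augment S→Q→U→T: bottleneck 2, flow now 6.
Augment S→R→U→P→V→T: bottleneck 3, flow now 9. (uses reverse residual edge)
No augmenting path remains; maximum flow = 9.
In the residual graph, reachable from S: {S, R}.
Min-cut edges: S→P (4), S→Q (2), R→U (3); capacity 4 + 2 + 3 = 9.
This cut is saturated, so no flow can exceed 9.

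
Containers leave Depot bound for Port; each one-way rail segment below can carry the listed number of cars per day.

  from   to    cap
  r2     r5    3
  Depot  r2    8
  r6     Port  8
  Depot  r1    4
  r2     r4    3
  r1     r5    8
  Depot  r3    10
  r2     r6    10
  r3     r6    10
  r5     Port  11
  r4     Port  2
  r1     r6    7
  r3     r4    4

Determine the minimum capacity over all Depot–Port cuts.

Augment Depot→r1→r5→Port: bottleneck 4, flow now 4.
Augment Depot→r2→r4→Port: bottleneck 2, flow now 6.
Augment Depot→r2→r5→Port: bottleneck 3, flow now 9.
Augment Depot→r2→r6→Port: bottleneck 3, flow now 12.
Augment Depot→r3→r6→Port: bottleneck 5, flow now 17.
No augmenting path remains; maximum flow = 17.
By max-flow min-cut, the minimum cut capacity equals the max flow.
In the residual graph, reachable from Depot: {Depot, r2, r3, r4, r6}.
Min-cut edges: Depot→r1 (4), r2→r5 (3), r4→Port (2), r6→Port (8); capacity 4 + 3 + 2 + 8 = 17.

17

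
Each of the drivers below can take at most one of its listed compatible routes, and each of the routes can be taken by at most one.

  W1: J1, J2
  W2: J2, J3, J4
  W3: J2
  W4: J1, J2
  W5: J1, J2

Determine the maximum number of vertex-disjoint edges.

3

Unit-capacity flow: source→left, listed edges, right→sink; max matching = max flow.
Augmenting path W1→J1 (+1); matched 1.
Augmenting path W2→J2 (+1); matched 2.
Augmenting path W3→J2→W2→J3 (+1); matched 3.
No augmenting path remains; maximum matching = 3.
König certificate: {W2, J1, J2} is a vertex cover of size 3 (every listed pair touches it), so no matching can be larger.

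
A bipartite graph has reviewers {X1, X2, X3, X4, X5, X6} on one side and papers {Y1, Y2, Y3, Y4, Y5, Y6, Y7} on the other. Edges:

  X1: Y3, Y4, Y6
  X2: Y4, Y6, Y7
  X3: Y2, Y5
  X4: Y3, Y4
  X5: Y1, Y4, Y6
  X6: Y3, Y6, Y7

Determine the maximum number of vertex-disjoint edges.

6

Unit-capacity flow: source→left, listed edges, right→sink; max matching = max flow.
Augmenting path X1→Y3 (+1); matched 1.
Augmenting path X2→Y4 (+1); matched 2.
Augmenting path X3→Y2 (+1); matched 3.
Augmenting path X5→Y1 (+1); matched 4.
Augmenting path X6→Y6 (+1); matched 5.
Augmenting path X4→Y4→X2→Y7 (+1); matched 6.
No augmenting path remains; maximum matching = 6.
König certificate: {X1, X2, X3, X4, X5, X6} is a vertex cover of size 6 (every listed pair touches it), so no matching can be larger.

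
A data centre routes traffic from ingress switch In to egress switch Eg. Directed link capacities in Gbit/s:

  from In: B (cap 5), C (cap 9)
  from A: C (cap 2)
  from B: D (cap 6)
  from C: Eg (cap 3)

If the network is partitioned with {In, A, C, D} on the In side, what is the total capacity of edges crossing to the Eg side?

8

Edges leaving {In, A, C, D}: In→B (5), C→Eg (3).
Cut capacity = 5 + 3 = 8.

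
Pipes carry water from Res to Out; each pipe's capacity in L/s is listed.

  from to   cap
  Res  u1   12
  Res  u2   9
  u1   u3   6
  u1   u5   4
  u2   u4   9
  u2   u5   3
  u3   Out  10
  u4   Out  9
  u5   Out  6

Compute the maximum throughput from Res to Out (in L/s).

Augment Res→u1→u3→Out: bottleneck 6, flow now 6.
Augment Res→u1→u5→Out: bottleneck 4, flow now 10.
Augment Res→u2→u4→Out: bottleneck 9, flow now 19.
No augmenting path remains; maximum flow = 19.
In the residual graph, reachable from Res: {Res, u1}.
Min-cut edges: Res→u2 (9), u1→u3 (6), u1→u5 (4); capacity 9 + 6 + 4 = 19.
This cut is saturated, so no flow can exceed 19.

19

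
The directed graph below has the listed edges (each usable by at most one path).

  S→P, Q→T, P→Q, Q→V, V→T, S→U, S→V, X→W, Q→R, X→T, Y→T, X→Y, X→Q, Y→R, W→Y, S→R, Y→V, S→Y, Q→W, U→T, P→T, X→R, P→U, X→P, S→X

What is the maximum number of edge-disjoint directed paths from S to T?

Assign every edge capacity 1; by Menger, the answer equals the max flow.
Path S→P→T (+1); total 1.
Path S→U→T (+1); total 2.
Path S→V→T (+1); total 3.
Path S→X→T (+1); total 4.
Path S→Y→T (+1); total 5.
No residual S→T path; max flow = 5.
Certifying cut of size 5: {S→P, S→U, S→V, S→X, S→Y}.

5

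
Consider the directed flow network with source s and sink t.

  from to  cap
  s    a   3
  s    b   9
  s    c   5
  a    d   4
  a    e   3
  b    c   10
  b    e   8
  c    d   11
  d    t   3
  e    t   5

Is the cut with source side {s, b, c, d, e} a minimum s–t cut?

No — its capacity is 11, but the minimum cut has capacity 8.

Given cut capacity: 3 + 3 + 5 = 11.
Augment s→a→d→t: bottleneck 3, flow now 3.
Augment s→b→e→t: bottleneck 5, flow now 8.
No augmenting path remains; maximum flow = 8.
In the residual graph, reachable from s: {s, a, b, c, d, e}.
Min-cut edges: d→t (3), e→t (5); capacity 3 + 5 = 8.
Cut capacity 11 exceeds the max flow 8, so it is not minimum.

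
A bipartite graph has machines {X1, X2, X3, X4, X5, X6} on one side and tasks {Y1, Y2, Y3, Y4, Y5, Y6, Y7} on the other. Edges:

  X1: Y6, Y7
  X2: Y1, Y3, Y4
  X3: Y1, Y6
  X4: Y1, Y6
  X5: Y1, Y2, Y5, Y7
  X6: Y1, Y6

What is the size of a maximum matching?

Unit-capacity flow: source→left, listed edges, right→sink; max matching = max flow.
Augmenting path X1→Y6 (+1); matched 1.
Augmenting path X2→Y1 (+1); matched 2.
Augmenting path X5→Y2 (+1); matched 3.
Augmenting path X3→Y1→X2→Y3 (+1); matched 4.
Augmenting path X4→Y6→X1→Y7 (+1); matched 5.
No augmenting path remains; maximum matching = 5.
König certificate: {X1, X2, X5, Y1, Y6} is a vertex cover of size 5 (every listed pair touches it), so no matching can be larger.

5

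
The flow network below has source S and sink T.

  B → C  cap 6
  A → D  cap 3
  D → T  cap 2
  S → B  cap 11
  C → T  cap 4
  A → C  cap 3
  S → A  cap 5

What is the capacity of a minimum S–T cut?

Augment S→A→C→T: bottleneck 3, flow now 3.
Augment S→A→D→T: bottleneck 2, flow now 5.
Augment S→B→C→T: bottleneck 1, flow now 6.
No augmenting path remains; maximum flow = 6.
By max-flow min-cut, the minimum cut capacity equals the max flow.
In the residual graph, reachable from S: {S, A, B, C, D}.
Min-cut edges: C→T (4), D→T (2); capacity 4 + 2 = 6.

6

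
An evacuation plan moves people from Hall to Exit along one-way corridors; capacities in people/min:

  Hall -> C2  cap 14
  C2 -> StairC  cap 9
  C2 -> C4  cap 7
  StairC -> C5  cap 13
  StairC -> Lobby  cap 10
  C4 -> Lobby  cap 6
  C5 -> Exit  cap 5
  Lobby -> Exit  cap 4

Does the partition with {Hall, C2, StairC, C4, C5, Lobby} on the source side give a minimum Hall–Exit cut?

Given cut capacity: 5 + 4 = 9.
Augment Hall→C2→StairC→C5→Exit: bottleneck 5, flow now 5.
Augment Hall→C2→StairC→Lobby→Exit: bottleneck 4, flow now 9.
No augmenting path remains; maximum flow = 9.
Cut capacity 9 equals the max flow, so it is a minimum cut.

Yes — it is a minimum cut (capacity 9).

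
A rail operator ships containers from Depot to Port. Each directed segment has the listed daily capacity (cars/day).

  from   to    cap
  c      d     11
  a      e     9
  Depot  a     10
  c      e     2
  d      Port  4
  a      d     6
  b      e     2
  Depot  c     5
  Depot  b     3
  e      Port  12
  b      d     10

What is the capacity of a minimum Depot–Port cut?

Augment Depot→a→d→Port: bottleneck 4, flow now 4.
Augment Depot→a→e→Port: bottleneck 6, flow now 10.
Augment Depot→b→e→Port: bottleneck 2, flow now 12.
Augment Depot→c→e→Port: bottleneck 2, flow now 14.
Augment Depot→b→d→a→e→Port: bottleneck 1, flow now 15. (uses reverse residual edge)
Augment Depot→c→d→a→e→Port: bottleneck 1, flow now 16. (uses reverse residual edge)
No augmenting path remains; maximum flow = 16.
By max-flow min-cut, the minimum cut capacity equals the max flow.
In the residual graph, reachable from Depot: {Depot, a, b, c, d, e}.
Min-cut edges: d→Port (4), e→Port (12); capacity 4 + 12 = 16.

16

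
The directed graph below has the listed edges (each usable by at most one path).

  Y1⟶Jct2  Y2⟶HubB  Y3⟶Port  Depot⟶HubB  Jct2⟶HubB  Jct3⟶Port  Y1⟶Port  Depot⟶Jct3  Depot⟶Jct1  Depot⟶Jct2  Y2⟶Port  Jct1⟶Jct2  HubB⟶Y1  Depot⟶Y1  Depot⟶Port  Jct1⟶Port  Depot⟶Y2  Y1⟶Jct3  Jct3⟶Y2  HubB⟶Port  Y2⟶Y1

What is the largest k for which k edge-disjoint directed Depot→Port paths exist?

6

Assign every edge capacity 1; by Menger, the answer equals the max flow.
Path Depot→Port (+1); total 1.
Path Depot→Jct3→Port (+1); total 2.
Path Depot→Y2→Port (+1); total 3.
Path Depot→Jct1→Port (+1); total 4.
Path Depot→Y1→Port (+1); total 5.
Path Depot→HubB→Port (+1); total 6.
No residual Depot→Port path; max flow = 6.
Certifying cut of size 6: {Depot→Jct1, Depot→Port, HubB→Port, Jct3→Port, Y1→Port, Y2→Port}.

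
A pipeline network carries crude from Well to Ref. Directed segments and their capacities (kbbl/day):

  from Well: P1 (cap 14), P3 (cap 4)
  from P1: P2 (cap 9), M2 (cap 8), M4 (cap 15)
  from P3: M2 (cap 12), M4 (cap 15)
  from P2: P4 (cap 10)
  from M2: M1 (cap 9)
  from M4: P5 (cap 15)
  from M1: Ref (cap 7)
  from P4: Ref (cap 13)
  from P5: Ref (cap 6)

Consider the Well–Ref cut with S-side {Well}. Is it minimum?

Given cut capacity: 14 + 4 = 18.
Augment Well→P1→P2→P4→Ref: bottleneck 9, flow now 9.
Augment Well→P1→M2→M1→Ref: bottleneck 5, flow now 14.
Augment Well→P3→M2→M1→Ref: bottleneck 2, flow now 16.
Augment Well→P3→M4→P5→Ref: bottleneck 2, flow now 18.
No augmenting path remains; maximum flow = 18.
Cut capacity 18 equals the max flow, so it is a minimum cut.

Yes — it is a minimum cut (capacity 18).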